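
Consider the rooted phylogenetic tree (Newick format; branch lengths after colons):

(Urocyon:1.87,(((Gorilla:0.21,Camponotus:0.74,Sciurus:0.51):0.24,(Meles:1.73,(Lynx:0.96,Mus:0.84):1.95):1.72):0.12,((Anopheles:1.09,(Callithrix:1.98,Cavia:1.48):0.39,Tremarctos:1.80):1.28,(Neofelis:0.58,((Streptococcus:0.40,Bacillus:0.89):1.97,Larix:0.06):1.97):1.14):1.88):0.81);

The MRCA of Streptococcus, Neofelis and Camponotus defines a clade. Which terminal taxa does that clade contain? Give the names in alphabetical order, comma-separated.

Anopheles, Bacillus, Callithrix, Camponotus, Cavia, Gorilla, Larix, Lynx, Meles, Mus, Neofelis, Sciurus, Streptococcus, Tremarctos

Tracing Streptococcus: it sits inside (Streptococcus,Bacillus).
Tracing Neofelis: it sits inside (Neofelis,((Streptococcus,Bacillus),Larix)).
Tracing Camponotus: it sits inside (Gorilla,Camponotus,Sciurus).
The smallest clade enclosing all 3 is (((Gorilla,Camponotus,Sciurus),(Meles,(Lynx,Mus))),((Anopheles,(Callithrix,Cavia),Tremarctos),(Neofelis,((Streptococcus,Bacillus),Larix)))); the answer is its 14 terminal taxa in alphabetical order.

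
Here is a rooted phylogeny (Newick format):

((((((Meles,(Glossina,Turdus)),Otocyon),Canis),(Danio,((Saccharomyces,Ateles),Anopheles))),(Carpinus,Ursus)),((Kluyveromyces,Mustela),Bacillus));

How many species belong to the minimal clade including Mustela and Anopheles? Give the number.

14

The MRCA of Mustela and Anopheles is the root, so the clade is the entire tree.
That clade contains 14 terminal taxa: Anopheles, Ateles, Bacillus, Canis, Carpinus, Danio, Glossina, Kluyveromyces, Meles, Mustela, Otocyon, Saccharomyces, Turdus, Ursus.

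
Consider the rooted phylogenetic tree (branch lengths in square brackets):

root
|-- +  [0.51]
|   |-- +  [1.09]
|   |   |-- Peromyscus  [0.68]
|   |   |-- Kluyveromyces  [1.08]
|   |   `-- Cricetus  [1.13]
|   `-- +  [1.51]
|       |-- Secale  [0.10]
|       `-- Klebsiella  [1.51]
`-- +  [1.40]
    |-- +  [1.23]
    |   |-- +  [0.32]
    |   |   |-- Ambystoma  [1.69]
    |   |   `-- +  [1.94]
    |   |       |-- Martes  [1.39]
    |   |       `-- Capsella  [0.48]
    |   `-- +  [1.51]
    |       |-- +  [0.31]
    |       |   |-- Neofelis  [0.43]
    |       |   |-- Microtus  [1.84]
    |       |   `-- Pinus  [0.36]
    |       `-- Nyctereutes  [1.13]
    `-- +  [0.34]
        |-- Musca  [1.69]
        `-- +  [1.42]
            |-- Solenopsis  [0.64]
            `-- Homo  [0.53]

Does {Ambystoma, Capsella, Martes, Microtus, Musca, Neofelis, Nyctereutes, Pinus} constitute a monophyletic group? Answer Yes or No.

No

The MRCA of the listed taxa subtends (((Ambystoma,(Martes,Capsella)),((Neofelis,Microtus,Pinus),Nyctereutes)),(Musca,(Solenopsis,Homo))).
That clade also contains Homo, Solenopsis, which are not in the proposed group, so the group is not monophyletic.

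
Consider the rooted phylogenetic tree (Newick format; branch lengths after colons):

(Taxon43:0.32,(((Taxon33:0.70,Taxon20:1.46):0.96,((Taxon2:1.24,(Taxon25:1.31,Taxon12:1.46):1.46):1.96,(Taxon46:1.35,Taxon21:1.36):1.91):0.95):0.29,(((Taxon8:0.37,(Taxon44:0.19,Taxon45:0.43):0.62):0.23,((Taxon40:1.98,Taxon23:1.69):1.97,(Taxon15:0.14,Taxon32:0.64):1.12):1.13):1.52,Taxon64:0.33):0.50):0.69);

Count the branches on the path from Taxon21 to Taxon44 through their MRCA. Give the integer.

9

The MRCA of Taxon21 and Taxon44 is the node subtending (((Taxon33,Taxon20),((Taxon2,(Taxon25,Taxon12)),(Taxon46,Taxon21))),(((Taxon8,(Taxon44,Taxon45)),((Taxon40,Taxon23),(Taxon15,Taxon32))),Taxon64)).
From Taxon21 up to that node: 4 branches. From Taxon44 up to the same node: 5 branches. Total: 4 + 5 = 9.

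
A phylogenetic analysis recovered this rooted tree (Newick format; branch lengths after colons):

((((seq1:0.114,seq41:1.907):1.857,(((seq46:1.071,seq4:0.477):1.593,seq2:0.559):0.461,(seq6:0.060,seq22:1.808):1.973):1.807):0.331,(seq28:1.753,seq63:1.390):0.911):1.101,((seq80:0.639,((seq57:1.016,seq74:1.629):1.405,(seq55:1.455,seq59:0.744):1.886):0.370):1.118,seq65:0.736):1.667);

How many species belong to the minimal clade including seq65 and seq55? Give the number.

6

The MRCA of seq65 and seq55 is the node subtending ((seq80,((seq57,seq74),(seq55,seq59))),seq65).
That clade contains 6 terminal taxa: seq55, seq57, seq59, seq65, seq74, seq80.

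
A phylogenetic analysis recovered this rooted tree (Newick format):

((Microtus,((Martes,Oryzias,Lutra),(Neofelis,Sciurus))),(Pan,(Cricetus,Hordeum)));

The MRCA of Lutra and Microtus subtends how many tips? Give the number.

The MRCA of Lutra and Microtus is the node subtending (Microtus,((Martes,Oryzias,Lutra),(Neofelis,Sciurus))).
That clade contains 6 terminal taxa: Lutra, Martes, Microtus, Neofelis, Oryzias, Sciurus.

6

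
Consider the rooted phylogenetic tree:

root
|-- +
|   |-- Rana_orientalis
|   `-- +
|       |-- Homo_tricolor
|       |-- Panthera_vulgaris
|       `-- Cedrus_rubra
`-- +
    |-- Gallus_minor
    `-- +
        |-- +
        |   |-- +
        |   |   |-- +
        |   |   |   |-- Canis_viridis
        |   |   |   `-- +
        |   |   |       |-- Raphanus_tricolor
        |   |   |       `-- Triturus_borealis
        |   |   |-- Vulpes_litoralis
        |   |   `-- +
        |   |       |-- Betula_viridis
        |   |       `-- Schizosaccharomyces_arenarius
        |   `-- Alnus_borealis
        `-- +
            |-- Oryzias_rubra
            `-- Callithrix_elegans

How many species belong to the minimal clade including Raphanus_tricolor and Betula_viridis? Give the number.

The MRCA of Raphanus_tricolor and Betula_viridis is the node subtending ((Canis_viridis,(Raphanus_tricolor,Triturus_borealis)),Vulpes_litoralis,(Betula_viridis,Schizosaccharomyces_arenarius)).
That clade contains 6 terminal taxa: Betula_viridis, Canis_viridis, Raphanus_tricolor, Schizosaccharomyces_arenarius, Triturus_borealis, Vulpes_litoralis.

6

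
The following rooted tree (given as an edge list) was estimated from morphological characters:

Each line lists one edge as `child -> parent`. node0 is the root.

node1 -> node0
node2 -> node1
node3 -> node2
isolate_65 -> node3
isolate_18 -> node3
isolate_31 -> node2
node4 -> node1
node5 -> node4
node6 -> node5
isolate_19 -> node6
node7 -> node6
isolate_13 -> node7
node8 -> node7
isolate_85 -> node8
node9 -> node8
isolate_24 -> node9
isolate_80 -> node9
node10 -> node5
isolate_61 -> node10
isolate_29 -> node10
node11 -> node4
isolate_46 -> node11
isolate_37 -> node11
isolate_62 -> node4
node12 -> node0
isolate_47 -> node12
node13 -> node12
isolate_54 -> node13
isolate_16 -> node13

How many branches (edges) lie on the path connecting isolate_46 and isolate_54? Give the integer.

7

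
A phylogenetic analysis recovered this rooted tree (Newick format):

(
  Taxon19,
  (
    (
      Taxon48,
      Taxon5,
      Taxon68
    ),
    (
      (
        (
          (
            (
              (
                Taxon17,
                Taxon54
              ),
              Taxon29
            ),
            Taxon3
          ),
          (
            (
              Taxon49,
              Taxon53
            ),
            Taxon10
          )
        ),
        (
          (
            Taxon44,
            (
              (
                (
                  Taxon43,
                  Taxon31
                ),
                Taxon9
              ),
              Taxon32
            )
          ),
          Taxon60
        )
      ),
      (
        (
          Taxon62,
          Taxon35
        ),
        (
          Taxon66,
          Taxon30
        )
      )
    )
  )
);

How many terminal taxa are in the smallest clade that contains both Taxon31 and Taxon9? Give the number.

3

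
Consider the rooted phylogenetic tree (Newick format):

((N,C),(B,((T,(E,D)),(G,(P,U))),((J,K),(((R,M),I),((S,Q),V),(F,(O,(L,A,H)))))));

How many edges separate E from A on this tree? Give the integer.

10

The MRCA of E and A is the node subtending (B,((T,(E,D)),(G,(P,U))),((J,K),(((R,M),I),((S,Q),V),(F,(O,(L,A,H)))))).
From E up to that node: 4 branches. From A up to the same node: 6 branches. Total: 4 + 6 = 10.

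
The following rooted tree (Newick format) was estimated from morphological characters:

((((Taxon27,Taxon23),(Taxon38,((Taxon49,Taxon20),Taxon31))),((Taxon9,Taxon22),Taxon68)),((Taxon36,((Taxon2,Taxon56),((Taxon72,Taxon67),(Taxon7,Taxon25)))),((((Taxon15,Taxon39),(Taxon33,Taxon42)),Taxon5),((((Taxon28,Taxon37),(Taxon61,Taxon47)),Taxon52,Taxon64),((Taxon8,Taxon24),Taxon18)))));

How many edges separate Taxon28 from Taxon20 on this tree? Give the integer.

13

The MRCA of Taxon28 and Taxon20 is the root of the tree.
From Taxon28 up to that node: 7 branches. From Taxon20 up to the same node: 6 branches. Total: 7 + 6 = 13.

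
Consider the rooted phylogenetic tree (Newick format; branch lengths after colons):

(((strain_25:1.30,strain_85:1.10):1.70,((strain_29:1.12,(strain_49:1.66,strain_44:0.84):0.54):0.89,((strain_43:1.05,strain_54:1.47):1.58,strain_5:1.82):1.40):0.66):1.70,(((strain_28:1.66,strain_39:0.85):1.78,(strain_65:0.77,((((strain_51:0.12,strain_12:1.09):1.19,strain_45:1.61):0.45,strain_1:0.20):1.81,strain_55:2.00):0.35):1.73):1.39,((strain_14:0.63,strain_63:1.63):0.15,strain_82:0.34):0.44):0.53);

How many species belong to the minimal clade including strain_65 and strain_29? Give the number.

The MRCA of strain_65 and strain_29 is the root, so the clade is the entire tree.
That clade contains 19 terminal taxa: strain_1, strain_12, strain_14, strain_25, strain_28, strain_29, strain_39, strain_43, strain_44, strain_45, strain_49, strain_5, strain_51, strain_54, strain_55, strain_63, strain_65, strain_82, strain_85.

19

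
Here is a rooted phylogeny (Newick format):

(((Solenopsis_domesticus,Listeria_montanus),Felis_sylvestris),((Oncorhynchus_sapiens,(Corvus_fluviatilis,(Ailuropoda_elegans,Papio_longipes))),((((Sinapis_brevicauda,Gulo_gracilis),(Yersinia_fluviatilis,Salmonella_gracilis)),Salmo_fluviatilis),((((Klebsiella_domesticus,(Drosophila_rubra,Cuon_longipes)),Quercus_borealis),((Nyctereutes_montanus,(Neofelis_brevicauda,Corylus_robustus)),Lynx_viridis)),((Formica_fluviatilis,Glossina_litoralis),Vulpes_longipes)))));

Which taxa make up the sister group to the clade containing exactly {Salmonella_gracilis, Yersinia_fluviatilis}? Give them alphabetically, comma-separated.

Gulo_gracilis, Sinapis_brevicauda

The clade containing exactly {Salmonella_gracilis, Yersinia_fluviatilis} attaches to the tree at the node subtending ((Sinapis_brevicauda,Gulo_gracilis),(Yersinia_fluviatilis,Salmonella_gracilis)).
The other lineage descending from that same node — the sister group — is (Sinapis_brevicauda,Gulo_gracilis); its 2 tips in alphabetical order are the answer.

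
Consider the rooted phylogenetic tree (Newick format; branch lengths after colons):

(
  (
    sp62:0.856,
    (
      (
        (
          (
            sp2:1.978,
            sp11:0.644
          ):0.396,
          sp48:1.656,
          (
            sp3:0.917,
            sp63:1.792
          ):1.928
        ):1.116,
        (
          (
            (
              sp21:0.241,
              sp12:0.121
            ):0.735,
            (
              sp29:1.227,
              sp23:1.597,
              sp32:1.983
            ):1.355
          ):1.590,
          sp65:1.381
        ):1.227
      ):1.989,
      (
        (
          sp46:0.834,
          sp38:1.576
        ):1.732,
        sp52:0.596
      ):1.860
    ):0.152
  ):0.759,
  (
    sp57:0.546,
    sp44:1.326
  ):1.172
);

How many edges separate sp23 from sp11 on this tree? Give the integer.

The MRCA of sp23 and sp11 is the node subtending (((sp2,sp11),sp48,(sp3,sp63)),(((sp21,sp12),(sp29,sp23,sp32)),sp65)).
From sp23 up to that node: 4 branches. From sp11 up to the same node: 3 branches. Total: 4 + 3 = 7.

7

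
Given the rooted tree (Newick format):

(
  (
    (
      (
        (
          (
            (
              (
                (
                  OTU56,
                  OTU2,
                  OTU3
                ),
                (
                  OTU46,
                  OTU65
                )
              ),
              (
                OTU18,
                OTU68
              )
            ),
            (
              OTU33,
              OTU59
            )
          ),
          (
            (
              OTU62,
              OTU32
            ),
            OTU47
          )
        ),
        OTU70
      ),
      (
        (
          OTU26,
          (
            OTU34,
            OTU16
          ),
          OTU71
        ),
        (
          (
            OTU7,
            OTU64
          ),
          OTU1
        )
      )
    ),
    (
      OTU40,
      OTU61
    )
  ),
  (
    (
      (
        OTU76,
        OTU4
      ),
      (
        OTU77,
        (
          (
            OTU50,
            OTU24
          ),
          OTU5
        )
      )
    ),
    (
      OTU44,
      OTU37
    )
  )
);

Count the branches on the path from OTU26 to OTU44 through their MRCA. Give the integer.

The MRCA of OTU26 and OTU44 is the root of the tree.
From OTU26 up to that node: 5 branches. From OTU44 up to the same node: 3 branches. Total: 5 + 3 = 8.

8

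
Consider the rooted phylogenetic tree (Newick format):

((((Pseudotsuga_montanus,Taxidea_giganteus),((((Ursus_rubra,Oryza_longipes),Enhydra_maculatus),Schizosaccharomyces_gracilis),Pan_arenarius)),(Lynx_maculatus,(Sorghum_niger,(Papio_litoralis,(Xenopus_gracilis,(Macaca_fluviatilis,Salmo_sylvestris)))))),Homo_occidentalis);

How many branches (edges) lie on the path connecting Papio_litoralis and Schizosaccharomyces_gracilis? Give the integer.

The MRCA of Papio_litoralis and Schizosaccharomyces_gracilis is the node subtending (((Pseudotsuga_montanus,Taxidea_giganteus),((((Ursus_rubra,Oryza_longipes),Enhydra_maculatus),Schizosaccharomyces_gracilis),Pan_arenarius)),(Lynx_maculatus,(Sorghum_niger,(Papio_litoralis,(Xenopus_gracilis,(Macaca_fluviatilis,Salmo_sylvestris)))))).
From Papio_litoralis up to that node: 4 branches. From Schizosaccharomyces_gracilis up to the same node: 4 branches. Total: 4 + 4 = 8.

8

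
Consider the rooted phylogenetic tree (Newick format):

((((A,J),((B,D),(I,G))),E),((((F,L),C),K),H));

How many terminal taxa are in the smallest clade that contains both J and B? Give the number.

The MRCA of J and B is the node subtending ((A,J),((B,D),(I,G))).
That clade contains 6 terminal taxa: A, B, D, G, I, J.

6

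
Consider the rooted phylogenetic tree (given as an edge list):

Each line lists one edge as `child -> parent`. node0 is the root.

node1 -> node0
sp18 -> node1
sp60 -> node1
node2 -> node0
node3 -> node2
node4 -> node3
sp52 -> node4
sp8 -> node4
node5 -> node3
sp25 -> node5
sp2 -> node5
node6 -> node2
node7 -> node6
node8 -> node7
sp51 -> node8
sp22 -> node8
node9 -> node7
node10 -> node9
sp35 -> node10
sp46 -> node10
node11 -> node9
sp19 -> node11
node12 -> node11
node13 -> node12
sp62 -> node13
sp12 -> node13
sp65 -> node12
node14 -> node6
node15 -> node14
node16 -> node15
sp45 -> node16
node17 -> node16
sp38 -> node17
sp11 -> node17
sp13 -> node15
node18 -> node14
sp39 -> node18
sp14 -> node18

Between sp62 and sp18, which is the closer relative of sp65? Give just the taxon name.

The MRCA of sp65 and sp62 subtends ((sp62,sp12),sp65) (3 taxa).
The MRCA of sp65 and sp18 is the root, subtending the entire tree (20 taxa).
The first is nested inside the second, so sp65 shares a more recent common ancestor with sp62.

sp62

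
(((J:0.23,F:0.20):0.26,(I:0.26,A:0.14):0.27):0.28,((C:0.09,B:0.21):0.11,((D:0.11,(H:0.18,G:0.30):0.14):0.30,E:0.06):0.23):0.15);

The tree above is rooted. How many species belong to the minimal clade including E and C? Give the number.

The MRCA of E and C is the node subtending ((C,B),((D,(H,G)),E)).
That clade contains 6 terminal taxa: B, C, D, E, G, H.

6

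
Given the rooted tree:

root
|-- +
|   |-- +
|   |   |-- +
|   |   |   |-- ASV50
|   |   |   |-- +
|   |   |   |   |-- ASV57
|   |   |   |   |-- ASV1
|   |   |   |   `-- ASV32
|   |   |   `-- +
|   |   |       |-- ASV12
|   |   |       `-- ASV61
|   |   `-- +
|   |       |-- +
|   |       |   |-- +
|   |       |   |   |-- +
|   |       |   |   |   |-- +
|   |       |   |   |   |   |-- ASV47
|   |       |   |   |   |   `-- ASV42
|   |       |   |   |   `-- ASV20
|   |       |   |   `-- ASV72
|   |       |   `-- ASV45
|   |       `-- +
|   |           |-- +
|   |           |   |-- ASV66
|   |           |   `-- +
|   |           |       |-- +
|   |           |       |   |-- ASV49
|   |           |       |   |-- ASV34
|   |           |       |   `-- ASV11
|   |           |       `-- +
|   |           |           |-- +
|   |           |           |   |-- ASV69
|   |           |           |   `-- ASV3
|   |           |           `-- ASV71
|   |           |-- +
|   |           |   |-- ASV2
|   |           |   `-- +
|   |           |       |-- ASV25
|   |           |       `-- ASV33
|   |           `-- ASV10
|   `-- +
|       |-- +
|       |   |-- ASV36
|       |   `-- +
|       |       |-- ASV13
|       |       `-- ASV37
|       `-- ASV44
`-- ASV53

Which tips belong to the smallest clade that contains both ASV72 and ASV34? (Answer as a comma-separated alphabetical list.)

ASV10, ASV11, ASV2, ASV20, ASV25, ASV3, ASV33, ASV34, ASV42, ASV45, ASV47, ASV49, ASV66, ASV69, ASV71, ASV72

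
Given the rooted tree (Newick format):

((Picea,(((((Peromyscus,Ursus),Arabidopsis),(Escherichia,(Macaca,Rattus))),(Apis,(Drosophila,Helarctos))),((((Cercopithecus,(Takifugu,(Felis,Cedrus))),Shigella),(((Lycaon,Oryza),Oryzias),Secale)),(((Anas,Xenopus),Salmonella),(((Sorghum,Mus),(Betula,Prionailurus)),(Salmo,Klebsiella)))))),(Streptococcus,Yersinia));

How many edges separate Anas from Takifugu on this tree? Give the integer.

The MRCA of Anas and Takifugu is the node subtending ((((Cercopithecus,(Takifugu,(Felis,Cedrus))),Shigella),(((Lycaon,Oryza),Oryzias),Secale)),(((Anas,Xenopus),Salmonella),(((Sorghum,Mus),(Betula,Prionailurus)),(Salmo,Klebsiella)))).
From Anas up to that node: 4 branches. From Takifugu up to the same node: 5 branches. Total: 4 + 5 = 9.

9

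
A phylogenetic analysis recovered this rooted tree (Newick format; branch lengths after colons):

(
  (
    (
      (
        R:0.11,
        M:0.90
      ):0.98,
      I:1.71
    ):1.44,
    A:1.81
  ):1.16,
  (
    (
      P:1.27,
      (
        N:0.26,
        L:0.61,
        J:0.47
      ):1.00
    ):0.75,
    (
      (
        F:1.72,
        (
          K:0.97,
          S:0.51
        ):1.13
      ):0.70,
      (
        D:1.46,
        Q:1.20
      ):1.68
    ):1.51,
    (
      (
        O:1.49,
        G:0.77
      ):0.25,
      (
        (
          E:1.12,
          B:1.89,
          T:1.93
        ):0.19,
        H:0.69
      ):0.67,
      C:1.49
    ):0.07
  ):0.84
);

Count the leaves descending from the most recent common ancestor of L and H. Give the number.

The MRCA of L and H is the node subtending ((P,(N,L,J)),((F,(K,S)),(D,Q)),((O,G),((E,B,T),H),C)).
That clade contains 16 terminal taxa: B, C, D, E, F, G, H, J, K, L, N, O, P, Q, S, T.

16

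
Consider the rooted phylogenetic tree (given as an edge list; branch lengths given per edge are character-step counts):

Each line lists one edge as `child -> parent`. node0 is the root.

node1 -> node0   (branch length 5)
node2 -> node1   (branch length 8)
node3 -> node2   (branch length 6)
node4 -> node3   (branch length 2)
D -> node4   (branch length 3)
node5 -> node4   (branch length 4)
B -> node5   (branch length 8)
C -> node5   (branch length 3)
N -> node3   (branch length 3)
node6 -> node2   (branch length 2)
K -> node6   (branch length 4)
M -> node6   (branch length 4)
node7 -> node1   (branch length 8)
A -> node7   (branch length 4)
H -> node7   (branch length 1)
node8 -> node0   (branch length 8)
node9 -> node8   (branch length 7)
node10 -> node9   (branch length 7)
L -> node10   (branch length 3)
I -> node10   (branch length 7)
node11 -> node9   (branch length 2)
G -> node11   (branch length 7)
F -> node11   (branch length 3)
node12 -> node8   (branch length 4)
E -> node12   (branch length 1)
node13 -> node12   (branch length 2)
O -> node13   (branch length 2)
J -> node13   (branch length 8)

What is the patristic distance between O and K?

The path runs O → … → MRCA → … → K; the MRCA is the root of the tree.
Branch lengths along that path: 2 + 2 + 4 + 8 + 5 + 8 + 2 + 4 = 35.

35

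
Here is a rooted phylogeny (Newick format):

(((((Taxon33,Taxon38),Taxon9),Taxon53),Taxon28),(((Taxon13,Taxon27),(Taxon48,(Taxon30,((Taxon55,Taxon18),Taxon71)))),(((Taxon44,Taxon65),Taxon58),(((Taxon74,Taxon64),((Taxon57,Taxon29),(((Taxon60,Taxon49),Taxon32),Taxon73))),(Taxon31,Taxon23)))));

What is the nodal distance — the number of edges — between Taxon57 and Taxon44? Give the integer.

The MRCA of Taxon57 and Taxon44 is the node subtending (((Taxon44,Taxon65),Taxon58),(((Taxon74,Taxon64),((Taxon57,Taxon29),(((Taxon60,Taxon49),Taxon32),Taxon73))),(Taxon31,Taxon23))).
From Taxon57 up to that node: 5 branches. From Taxon44 up to the same node: 3 branches. Total: 5 + 3 = 8.

8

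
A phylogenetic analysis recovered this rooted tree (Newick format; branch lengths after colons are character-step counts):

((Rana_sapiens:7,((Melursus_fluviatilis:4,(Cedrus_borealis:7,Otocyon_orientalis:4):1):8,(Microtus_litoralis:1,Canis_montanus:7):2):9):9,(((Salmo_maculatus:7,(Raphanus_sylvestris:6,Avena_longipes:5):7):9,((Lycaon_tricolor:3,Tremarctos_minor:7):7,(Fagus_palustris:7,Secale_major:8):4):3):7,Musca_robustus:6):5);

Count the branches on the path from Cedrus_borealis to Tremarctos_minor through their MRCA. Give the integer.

10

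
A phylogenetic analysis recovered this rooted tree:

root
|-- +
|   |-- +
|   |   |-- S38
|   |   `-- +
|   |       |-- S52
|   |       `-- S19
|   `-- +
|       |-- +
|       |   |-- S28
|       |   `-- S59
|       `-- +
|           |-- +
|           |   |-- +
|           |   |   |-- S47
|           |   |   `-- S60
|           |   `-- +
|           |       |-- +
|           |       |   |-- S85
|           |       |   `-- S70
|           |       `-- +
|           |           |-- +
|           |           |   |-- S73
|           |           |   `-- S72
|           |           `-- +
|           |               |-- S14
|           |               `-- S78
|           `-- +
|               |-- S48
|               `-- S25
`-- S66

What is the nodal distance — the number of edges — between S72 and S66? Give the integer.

9

The MRCA of S72 and S66 is the root of the tree.
From S72 up to that node: 8 branches. From S66 up to the same node: 1 branch. Total: 8 + 1 = 9.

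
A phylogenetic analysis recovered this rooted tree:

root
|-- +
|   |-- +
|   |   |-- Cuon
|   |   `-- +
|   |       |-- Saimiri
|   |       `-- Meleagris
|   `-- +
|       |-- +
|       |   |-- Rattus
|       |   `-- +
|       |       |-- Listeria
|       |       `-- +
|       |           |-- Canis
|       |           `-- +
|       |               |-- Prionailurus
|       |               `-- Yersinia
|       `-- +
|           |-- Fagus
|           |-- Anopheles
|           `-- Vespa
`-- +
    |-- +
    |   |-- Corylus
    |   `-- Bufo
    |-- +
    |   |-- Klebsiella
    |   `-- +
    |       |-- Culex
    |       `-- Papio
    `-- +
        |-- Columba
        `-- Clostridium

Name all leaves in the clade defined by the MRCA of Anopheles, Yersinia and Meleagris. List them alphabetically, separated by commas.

Tracing Anopheles: it sits inside (Fagus,Anopheles,Vespa).
Tracing Yersinia: it sits inside (Prionailurus,Yersinia).
Tracing Meleagris: it sits inside (Saimiri,Meleagris).
The smallest clade enclosing all 3 is ((Cuon,(Saimiri,Meleagris)),((Rattus,(Listeria,(Canis,(Prionailurus,Yersinia)))),(Fagus,Anopheles,Vespa))); the answer is its 11 terminal taxa in alphabetical order.

Anopheles, Canis, Cuon, Fagus, Listeria, Meleagris, Prionailurus, Rattus, Saimiri, Vespa, Yersinia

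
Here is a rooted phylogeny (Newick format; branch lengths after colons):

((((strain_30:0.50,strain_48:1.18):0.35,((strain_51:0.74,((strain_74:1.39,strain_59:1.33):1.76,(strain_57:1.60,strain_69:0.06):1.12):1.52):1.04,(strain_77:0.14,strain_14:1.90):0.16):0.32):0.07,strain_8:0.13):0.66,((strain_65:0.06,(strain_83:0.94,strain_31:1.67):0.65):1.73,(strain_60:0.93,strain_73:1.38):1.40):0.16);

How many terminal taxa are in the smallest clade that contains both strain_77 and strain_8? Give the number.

10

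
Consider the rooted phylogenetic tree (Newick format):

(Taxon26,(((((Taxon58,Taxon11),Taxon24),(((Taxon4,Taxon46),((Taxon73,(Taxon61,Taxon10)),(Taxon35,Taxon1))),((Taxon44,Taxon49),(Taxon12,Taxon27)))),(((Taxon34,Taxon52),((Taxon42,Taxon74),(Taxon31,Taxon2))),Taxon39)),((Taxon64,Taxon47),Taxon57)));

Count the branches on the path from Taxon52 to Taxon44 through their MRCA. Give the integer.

9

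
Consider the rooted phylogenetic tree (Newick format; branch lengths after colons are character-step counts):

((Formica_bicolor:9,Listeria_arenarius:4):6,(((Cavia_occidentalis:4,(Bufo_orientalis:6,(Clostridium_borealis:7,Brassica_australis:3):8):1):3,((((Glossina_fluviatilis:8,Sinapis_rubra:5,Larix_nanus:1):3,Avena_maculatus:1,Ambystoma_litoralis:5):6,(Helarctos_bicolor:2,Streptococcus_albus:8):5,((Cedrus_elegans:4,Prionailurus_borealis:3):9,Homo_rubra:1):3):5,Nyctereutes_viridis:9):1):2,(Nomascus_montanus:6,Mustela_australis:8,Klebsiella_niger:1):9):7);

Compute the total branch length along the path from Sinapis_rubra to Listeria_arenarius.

39

The path runs Sinapis_rubra → … → MRCA → … → Listeria_arenarius; the MRCA is the root of the tree.
Branch lengths along that path: 5 + 3 + 6 + 5 + 1 + 2 + 7 + 6 + 4 = 39.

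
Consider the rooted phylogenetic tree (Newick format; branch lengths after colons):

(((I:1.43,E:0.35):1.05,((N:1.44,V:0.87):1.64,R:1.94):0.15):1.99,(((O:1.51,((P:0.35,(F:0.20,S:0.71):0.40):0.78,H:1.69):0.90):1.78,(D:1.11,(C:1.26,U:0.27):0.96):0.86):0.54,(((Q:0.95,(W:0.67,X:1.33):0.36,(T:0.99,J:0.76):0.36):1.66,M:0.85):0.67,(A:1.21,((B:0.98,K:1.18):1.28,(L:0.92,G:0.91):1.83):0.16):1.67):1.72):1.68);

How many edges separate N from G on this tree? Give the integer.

The MRCA of N and G is the root of the tree.
From N up to that node: 4 branches. From G up to the same node: 6 branches. Total: 4 + 6 = 10.

10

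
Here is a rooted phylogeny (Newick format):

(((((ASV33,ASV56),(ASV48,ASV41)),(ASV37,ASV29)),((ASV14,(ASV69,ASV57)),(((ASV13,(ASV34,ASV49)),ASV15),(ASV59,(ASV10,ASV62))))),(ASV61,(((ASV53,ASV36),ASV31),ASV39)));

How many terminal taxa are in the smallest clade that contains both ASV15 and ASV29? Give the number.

The MRCA of ASV15 and ASV29 is the node subtending ((((ASV33,ASV56),(ASV48,ASV41)),(ASV37,ASV29)),((ASV14,(ASV69,ASV57)),(((ASV13,(ASV34,ASV49)),ASV15),(ASV59,(ASV10,ASV62))))).
That clade contains 16 terminal taxa: ASV10, ASV13, ASV14, ASV15, ASV29, ASV33, ASV34, ASV37, ASV41, ASV48, ASV49, ASV56, ASV57, ASV59, ASV62, ASV69.

16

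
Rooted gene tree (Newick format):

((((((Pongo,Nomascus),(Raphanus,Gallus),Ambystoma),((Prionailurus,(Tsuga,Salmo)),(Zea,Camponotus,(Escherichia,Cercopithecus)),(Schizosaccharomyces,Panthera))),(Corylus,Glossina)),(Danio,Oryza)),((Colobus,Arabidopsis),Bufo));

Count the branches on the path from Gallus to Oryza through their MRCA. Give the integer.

7

The MRCA of Gallus and Oryza is the node subtending (((((Pongo,Nomascus),(Raphanus,Gallus),Ambystoma),((Prionailurus,(Tsuga,Salmo)),(Zea,Camponotus,(Escherichia,Cercopithecus)),(Schizosaccharomyces,Panthera))),(Corylus,Glossina)),(Danio,Oryza)).
From Gallus up to that node: 5 branches. From Oryza up to the same node: 2 branches. Total: 5 + 2 = 7.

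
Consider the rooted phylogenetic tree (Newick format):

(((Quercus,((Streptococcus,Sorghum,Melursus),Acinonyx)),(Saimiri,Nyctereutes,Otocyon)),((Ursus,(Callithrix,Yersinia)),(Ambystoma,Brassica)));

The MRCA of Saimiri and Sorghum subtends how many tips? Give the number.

8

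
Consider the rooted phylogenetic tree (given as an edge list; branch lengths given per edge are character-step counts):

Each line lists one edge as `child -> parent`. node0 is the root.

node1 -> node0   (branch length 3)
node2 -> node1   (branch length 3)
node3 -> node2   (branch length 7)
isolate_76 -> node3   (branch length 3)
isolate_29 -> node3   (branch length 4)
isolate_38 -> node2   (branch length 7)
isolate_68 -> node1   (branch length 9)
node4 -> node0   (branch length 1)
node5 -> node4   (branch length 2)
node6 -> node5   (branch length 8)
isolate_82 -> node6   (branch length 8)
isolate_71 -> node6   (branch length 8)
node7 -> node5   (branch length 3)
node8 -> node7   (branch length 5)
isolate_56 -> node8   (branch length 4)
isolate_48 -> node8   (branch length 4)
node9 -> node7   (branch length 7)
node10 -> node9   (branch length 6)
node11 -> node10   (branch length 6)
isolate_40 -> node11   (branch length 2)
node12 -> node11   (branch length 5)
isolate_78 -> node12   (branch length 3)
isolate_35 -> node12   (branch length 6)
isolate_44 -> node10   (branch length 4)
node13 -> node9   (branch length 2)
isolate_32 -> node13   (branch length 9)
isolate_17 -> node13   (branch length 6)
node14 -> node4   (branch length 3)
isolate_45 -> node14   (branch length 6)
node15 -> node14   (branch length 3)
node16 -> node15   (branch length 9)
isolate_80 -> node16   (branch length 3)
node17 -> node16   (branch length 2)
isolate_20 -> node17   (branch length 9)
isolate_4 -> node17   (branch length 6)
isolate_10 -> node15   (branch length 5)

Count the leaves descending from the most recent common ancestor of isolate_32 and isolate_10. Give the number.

15

The MRCA of isolate_32 and isolate_10 is the node subtending (((isolate_82,isolate_71),((isolate_56,isolate_48),(((isolate_40,(isolate_78,isolate_35)),isolate_44),(isolate_32,isolate_17)))),(isolate_45,((isolate_80,(isolate_20,isolate_4)),isolate_10))).
That clade contains 15 terminal taxa: isolate_10, isolate_17, isolate_20, isolate_32, isolate_35, isolate_4, isolate_40, isolate_44, isolate_45, isolate_48, isolate_56, isolate_71, isolate_78, isolate_80, isolate_82.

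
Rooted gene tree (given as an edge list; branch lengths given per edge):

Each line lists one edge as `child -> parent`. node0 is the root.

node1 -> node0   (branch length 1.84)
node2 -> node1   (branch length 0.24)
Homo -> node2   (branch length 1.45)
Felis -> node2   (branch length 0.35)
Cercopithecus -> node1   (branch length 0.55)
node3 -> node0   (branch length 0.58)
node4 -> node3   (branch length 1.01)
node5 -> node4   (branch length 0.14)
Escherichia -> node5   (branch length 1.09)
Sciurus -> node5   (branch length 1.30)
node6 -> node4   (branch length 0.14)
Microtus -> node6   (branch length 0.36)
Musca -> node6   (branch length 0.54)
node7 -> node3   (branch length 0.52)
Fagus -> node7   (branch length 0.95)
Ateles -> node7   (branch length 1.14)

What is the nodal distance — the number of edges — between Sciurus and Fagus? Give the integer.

5

The MRCA of Sciurus and Fagus is the node subtending (((Escherichia,Sciurus),(Microtus,Musca)),(Fagus,Ateles)).
From Sciurus up to that node: 3 branches. From Fagus up to the same node: 2 branches. Total: 3 + 2 = 5.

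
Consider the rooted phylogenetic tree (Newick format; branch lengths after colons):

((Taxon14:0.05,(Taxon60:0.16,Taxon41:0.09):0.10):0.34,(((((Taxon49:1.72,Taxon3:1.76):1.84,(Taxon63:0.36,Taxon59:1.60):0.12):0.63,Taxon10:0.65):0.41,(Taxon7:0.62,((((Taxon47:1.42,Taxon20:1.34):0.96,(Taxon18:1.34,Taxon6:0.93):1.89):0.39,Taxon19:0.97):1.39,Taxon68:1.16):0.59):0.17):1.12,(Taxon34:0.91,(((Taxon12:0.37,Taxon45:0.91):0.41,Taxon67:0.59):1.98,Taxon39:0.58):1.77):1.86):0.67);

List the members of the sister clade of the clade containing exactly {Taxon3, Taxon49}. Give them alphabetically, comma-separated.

The clade containing exactly {Taxon3, Taxon49} attaches to the tree at the node subtending ((Taxon49,Taxon3),(Taxon63,Taxon59)).
The other lineage descending from that same node — the sister group — is (Taxon63,Taxon59); its 2 tips in alphabetical order are the answer.

Taxon59, Taxon63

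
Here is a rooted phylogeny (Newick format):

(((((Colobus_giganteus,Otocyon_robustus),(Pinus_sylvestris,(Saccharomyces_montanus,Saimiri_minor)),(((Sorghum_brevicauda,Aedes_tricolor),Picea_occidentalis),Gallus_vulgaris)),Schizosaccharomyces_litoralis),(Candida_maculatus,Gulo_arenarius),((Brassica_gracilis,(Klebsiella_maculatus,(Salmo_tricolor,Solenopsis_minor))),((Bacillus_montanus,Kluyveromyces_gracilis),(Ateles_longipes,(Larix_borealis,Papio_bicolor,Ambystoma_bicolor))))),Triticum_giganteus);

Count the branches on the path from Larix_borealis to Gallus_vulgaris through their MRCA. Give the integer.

9

The MRCA of Larix_borealis and Gallus_vulgaris is the node subtending ((((Colobus_giganteus,Otocyon_robustus),(Pinus_sylvestris,(Saccharomyces_montanus,Saimiri_minor)),(((Sorghum_brevicauda,Aedes_tricolor),Picea_occidentalis),Gallus_vulgaris)),Schizosaccharomyces_litoralis),(Candida_maculatus,Gulo_arenarius),((Brassica_gracilis,(Klebsiella_maculatus,(Salmo_tricolor,Solenopsis_minor))),((Bacillus_montanus,Kluyveromyces_gracilis),(Ateles_longipes,(Larix_borealis,Papio_bicolor,Ambystoma_bicolor))))).
From Larix_borealis up to that node: 5 branches. From Gallus_vulgaris up to the same node: 4 branches. Total: 5 + 4 = 9.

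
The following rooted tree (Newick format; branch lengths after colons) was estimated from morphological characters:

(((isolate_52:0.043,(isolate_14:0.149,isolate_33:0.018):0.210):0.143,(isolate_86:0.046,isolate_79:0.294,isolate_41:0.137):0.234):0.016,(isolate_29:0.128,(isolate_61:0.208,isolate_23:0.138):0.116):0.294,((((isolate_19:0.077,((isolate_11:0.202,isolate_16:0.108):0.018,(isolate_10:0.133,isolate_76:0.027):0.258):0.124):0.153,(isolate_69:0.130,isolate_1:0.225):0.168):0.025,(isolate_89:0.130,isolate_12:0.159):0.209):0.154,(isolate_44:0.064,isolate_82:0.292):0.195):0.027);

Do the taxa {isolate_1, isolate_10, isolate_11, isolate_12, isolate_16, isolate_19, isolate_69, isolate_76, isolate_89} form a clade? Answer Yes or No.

Yes

The most recent common ancestor of these taxa subtends (((isolate_19,((isolate_11,isolate_16),(isolate_10,isolate_76))),(isolate_69,isolate_1)),(isolate_89,isolate_12)).
That clade has exactly 9 tips — every listed taxon and nothing else — so the group is monophyletic.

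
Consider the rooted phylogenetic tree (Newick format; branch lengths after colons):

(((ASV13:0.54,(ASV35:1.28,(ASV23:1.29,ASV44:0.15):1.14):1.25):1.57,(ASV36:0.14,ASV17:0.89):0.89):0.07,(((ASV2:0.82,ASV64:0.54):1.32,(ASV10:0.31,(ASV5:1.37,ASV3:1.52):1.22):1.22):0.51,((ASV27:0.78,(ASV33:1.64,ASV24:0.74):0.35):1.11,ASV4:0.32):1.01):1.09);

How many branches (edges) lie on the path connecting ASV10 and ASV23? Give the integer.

9

The MRCA of ASV10 and ASV23 is the root of the tree.
From ASV10 up to that node: 4 branches. From ASV23 up to the same node: 5 branches. Total: 4 + 5 = 9.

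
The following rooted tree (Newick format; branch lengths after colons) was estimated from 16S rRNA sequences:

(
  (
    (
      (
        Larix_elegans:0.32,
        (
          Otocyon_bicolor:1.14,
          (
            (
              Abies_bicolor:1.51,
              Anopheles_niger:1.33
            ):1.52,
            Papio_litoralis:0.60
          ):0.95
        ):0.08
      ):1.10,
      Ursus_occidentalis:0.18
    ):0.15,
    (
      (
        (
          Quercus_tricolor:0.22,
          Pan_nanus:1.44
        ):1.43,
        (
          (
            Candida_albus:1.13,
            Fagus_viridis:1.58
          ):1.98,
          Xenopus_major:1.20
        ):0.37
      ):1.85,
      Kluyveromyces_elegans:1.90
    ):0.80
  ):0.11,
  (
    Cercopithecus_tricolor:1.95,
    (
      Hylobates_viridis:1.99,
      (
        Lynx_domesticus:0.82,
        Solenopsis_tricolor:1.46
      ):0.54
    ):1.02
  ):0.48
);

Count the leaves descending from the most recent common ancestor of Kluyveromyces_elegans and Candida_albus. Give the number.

6

The MRCA of Kluyveromyces_elegans and Candida_albus is the node subtending (((Quercus_tricolor,Pan_nanus),((Candida_albus,Fagus_viridis),Xenopus_major)),Kluyveromyces_elegans).
That clade contains 6 terminal taxa: Candida_albus, Fagus_viridis, Kluyveromyces_elegans, Pan_nanus, Quercus_tricolor, Xenopus_major.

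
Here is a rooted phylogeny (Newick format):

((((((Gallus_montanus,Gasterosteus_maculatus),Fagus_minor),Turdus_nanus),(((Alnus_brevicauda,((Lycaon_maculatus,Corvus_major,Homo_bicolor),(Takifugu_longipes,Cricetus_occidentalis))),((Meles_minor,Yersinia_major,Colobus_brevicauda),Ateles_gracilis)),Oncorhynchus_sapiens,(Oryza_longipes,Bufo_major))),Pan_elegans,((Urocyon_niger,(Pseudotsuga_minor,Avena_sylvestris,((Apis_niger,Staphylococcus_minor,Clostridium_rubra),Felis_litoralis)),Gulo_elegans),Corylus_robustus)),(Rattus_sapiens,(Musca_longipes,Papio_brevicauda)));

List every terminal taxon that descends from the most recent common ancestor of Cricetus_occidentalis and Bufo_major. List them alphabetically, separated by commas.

Tracing Cricetus_occidentalis: it sits inside (Takifugu_longipes,Cricetus_occidentalis).
Tracing Bufo_major: it sits inside (Oryza_longipes,Bufo_major).
The smallest clade enclosing both is (((Alnus_brevicauda,((Lycaon_maculatus,Corvus_major,Homo_bicolor),(Takifugu_longipes,Cricetus_occidentalis))),((Meles_minor,Yersinia_major,Colobus_brevicauda),Ateles_gracilis)),Oncorhynchus_sapiens,(Oryza_longipes,Bufo_major)); the answer is its 13 terminal taxa in alphabetical order.

Alnus_brevicauda, Ateles_gracilis, Bufo_major, Colobus_brevicauda, Corvus_major, Cricetus_occidentalis, Homo_bicolor, Lycaon_maculatus, Meles_minor, Oncorhynchus_sapiens, Oryza_longipes, Takifugu_longipes, Yersinia_major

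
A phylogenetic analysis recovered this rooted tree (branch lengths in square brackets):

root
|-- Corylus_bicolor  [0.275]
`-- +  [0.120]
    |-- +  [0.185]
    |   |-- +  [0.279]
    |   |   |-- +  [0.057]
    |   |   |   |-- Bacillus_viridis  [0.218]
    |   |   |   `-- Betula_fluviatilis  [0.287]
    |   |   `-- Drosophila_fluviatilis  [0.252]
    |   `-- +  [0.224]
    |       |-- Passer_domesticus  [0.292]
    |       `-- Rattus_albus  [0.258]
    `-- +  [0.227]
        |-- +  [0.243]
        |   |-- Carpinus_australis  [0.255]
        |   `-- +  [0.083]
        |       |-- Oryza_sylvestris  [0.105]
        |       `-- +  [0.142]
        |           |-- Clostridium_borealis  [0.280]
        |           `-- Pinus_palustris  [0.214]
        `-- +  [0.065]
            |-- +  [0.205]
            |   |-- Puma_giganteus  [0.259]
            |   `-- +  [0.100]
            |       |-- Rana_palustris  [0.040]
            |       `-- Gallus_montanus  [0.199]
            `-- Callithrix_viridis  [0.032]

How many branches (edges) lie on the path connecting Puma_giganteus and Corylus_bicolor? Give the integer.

6

The MRCA of Puma_giganteus and Corylus_bicolor is the root of the tree.
From Puma_giganteus up to that node: 5 branches. From Corylus_bicolor up to the same node: 1 branch. Total: 5 + 1 = 6.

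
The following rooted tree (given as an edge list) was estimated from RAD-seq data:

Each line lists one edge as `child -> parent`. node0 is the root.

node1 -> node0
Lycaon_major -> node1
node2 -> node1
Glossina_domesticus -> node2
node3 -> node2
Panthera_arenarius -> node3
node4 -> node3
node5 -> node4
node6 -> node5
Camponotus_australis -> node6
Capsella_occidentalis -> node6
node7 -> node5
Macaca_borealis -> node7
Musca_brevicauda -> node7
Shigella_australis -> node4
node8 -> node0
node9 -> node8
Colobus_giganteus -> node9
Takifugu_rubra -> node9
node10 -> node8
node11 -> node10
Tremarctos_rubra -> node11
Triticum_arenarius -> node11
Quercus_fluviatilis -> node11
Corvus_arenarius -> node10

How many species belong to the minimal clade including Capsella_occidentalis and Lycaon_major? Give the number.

8

The MRCA of Capsella_occidentalis and Lycaon_major is the node subtending (Lycaon_major,(Glossina_domesticus,(Panthera_arenarius,(((Camponotus_australis,Capsella_occidentalis),(Macaca_borealis,Musca_brevicauda)),Shigella_australis)))).
That clade contains 8 terminal taxa: Camponotus_australis, Capsella_occidentalis, Glossina_domesticus, Lycaon_major, Macaca_borealis, Musca_brevicauda, Panthera_arenarius, Shigella_australis.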